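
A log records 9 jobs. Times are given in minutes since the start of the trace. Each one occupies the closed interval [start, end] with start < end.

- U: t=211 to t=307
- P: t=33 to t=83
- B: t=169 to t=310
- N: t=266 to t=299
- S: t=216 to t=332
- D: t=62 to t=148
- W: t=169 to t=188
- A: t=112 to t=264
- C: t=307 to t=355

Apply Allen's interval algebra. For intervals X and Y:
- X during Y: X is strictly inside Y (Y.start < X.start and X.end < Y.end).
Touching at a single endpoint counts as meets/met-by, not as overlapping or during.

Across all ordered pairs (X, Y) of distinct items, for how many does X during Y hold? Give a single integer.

5

Checking all 72 ordered pairs for relation 'during'; matching pairs in alphabetical order:
(N, B): N during B ✓
(N, S): N during S ✓
(N, U): N during U ✓
(U, B): U during B ✓
(W, A): W during A ✓
Count: 5.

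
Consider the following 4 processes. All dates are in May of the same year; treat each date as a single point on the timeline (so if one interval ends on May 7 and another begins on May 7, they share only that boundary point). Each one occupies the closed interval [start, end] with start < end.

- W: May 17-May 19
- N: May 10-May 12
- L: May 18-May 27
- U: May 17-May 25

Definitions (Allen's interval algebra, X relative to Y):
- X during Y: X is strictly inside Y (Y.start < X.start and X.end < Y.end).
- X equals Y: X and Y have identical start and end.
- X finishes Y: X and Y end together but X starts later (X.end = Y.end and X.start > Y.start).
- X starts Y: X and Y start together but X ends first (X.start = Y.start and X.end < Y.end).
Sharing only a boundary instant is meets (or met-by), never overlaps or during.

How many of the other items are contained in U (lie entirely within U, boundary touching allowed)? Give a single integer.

1

Target U = [May 17, May 25].
L [May 18, May 27] → overlapped-by → no.
N [May 10, May 12] → before → no.
W [May 17, May 19] → starts → counts.
Total: 1.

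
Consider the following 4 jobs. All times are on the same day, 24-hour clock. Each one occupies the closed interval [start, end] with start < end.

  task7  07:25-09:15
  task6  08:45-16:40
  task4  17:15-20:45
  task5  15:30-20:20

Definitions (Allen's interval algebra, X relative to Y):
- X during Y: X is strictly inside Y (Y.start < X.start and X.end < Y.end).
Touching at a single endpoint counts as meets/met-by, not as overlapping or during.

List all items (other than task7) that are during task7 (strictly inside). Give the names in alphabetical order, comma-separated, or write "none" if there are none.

Target task7 = [07:25, 09:15].
task4 [17:15, 20:45] → after → no.
task5 [15:30, 20:20] → after → no.
task6 [08:45, 16:40] → overlapped-by → no.
Result: none.

none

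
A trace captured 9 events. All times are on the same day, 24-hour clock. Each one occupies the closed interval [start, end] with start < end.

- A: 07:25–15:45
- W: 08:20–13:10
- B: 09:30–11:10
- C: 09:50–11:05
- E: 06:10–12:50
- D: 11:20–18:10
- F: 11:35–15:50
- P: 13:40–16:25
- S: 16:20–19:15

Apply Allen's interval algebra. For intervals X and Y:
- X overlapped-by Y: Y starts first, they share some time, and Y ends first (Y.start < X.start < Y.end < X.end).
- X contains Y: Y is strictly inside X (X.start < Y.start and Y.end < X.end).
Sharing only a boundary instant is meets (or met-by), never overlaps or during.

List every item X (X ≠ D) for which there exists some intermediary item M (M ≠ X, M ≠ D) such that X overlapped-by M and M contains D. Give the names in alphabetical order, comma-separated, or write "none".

none

Target D = [11:20, 18:10].
Intermediaries M with M contains D: none.
Union: none.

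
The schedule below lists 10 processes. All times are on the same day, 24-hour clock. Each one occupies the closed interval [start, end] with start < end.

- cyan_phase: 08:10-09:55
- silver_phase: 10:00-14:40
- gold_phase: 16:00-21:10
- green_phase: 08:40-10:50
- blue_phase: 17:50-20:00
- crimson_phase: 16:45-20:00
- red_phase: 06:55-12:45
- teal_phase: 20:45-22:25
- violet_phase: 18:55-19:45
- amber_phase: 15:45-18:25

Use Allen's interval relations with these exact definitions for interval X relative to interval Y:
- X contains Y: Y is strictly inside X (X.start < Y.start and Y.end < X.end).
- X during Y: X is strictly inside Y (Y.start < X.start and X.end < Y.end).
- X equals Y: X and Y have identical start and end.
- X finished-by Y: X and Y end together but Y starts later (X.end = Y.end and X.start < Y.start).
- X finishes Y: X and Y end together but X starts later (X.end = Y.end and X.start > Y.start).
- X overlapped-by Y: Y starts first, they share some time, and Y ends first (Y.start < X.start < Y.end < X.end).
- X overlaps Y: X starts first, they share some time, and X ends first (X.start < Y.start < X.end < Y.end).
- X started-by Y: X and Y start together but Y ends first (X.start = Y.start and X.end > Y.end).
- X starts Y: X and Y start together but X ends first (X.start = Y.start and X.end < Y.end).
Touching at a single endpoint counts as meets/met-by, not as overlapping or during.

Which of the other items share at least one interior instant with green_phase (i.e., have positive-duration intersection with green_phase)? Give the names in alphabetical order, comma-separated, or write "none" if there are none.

Target green_phase = [08:40, 10:50].
amber_phase [15:45, 18:25] → after → no.
blue_phase [17:50, 20:00] → after → no.
crimson_phase [16:45, 20:00] → after → no.
cyan_phase [08:10, 09:55] → overlaps → yes.
gold_phase [16:00, 21:10] → after → no.
red_phase [06:55, 12:45] → contains → yes.
silver_phase [10:00, 14:40] → overlapped-by → yes.
teal_phase [20:45, 22:25] → after → no.
violet_phase [18:55, 19:45] → after → no.
Result: cyan_phase, red_phase, silver_phase.

cyan_phase, red_phase, silver_phase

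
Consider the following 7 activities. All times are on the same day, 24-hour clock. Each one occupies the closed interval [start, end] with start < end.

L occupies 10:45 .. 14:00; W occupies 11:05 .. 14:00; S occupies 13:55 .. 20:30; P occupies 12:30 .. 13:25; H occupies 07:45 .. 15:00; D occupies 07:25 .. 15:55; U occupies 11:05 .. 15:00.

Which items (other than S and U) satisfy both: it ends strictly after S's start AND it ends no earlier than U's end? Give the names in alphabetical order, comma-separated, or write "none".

Conditions: its end is strictly after S's start (X.end > 13:55) AND its end is no earlier than U's end (X.end >= 15:00).
D: end 15:55 > 13:55? ✓; end 15:55 >= 15:00? ✓ → yes.
H: end 15:00 > 13:55? ✓; end 15:00 >= 15:00? ✓ → yes.
L: end 14:00 > 13:55? ✓; end 14:00 >= 15:00? ✗ → no.
P: end 13:25 > 13:55? ✗; end 13:25 >= 15:00? ✗ → no.
W: end 14:00 > 13:55? ✓; end 14:00 >= 15:00? ✗ → no.
Result: D, H.

D, H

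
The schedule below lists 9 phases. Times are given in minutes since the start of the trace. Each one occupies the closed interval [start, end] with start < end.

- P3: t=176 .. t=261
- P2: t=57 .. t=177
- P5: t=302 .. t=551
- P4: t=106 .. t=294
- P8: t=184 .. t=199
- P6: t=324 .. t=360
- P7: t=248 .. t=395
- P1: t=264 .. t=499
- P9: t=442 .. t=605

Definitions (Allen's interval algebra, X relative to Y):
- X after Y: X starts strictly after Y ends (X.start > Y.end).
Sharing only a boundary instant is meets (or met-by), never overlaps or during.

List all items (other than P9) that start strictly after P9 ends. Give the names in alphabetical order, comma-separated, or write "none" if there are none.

none

Target P9 = [t=442, t=605].
P1 [t=264, t=499] → overlaps → no.
P2 [t=57, t=177] → before → no.
P3 [t=176, t=261] → before → no.
P4 [t=106, t=294] → before → no.
P5 [t=302, t=551] → overlaps → no.
P6 [t=324, t=360] → before → no.
P7 [t=248, t=395] → before → no.
P8 [t=184, t=199] → before → no.
Result: none.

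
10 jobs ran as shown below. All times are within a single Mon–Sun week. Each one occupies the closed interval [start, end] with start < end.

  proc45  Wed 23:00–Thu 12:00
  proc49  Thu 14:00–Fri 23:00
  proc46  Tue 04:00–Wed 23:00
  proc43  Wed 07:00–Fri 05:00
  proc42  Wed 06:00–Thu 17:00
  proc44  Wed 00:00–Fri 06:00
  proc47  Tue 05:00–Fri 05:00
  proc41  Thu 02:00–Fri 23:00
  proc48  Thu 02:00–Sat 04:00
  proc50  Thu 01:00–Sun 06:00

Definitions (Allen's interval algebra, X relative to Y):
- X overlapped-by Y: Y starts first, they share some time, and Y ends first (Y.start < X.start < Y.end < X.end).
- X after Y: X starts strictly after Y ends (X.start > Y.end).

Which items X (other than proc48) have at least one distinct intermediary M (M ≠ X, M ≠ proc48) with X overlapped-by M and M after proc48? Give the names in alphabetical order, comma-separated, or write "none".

none

Target proc48 = [Thu 02:00, Sat 04:00].
Intermediaries M with M after proc48: none.
Union: none.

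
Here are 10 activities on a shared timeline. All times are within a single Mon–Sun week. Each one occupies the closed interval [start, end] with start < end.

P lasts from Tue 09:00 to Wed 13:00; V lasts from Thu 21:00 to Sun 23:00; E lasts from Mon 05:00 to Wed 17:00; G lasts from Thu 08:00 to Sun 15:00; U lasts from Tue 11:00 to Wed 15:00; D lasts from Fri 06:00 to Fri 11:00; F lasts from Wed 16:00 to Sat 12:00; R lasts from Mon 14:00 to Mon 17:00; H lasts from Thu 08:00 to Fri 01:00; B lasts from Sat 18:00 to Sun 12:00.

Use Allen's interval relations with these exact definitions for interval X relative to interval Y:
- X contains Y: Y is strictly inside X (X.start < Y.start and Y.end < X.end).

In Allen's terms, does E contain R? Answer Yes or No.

E = [Mon 05:00, Wed 17:00], R = [Mon 14:00, Mon 17:00].
Actual relation of E to R: contains.
Asked whether 'contains' holds → Yes.

Yes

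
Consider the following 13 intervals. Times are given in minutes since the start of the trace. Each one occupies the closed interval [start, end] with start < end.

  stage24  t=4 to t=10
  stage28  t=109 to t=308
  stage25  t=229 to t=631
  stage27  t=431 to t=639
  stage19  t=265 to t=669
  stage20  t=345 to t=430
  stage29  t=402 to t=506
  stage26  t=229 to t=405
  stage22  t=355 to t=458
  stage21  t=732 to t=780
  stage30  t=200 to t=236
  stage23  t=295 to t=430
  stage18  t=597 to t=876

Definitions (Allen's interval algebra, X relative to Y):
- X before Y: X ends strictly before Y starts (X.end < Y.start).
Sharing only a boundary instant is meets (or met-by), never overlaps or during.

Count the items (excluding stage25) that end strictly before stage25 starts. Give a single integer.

1

Target stage25 = [t=229, t=631].
stage18 [t=597, t=876] → overlapped-by → no.
stage19 [t=265, t=669] → overlapped-by → no.
stage20 [t=345, t=430] → during → no.
stage21 [t=732, t=780] → after → no.
stage22 [t=355, t=458] → during → no.
stage23 [t=295, t=430] → during → no.
stage24 [t=4, t=10] → before → counts.
stage26 [t=229, t=405] → starts → no.
stage27 [t=431, t=639] → overlapped-by → no.
stage28 [t=109, t=308] → overlaps → no.
stage29 [t=402, t=506] → during → no.
stage30 [t=200, t=236] → overlaps → no.
Total: 1.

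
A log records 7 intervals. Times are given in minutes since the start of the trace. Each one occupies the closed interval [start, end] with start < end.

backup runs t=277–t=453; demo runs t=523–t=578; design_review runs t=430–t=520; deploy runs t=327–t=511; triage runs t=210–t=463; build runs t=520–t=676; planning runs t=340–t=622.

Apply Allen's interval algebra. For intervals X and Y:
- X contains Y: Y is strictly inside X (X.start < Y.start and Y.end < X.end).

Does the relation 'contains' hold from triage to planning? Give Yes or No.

No

triage = [t=210, t=463], planning = [t=340, t=622].
Actual relation of triage to planning: overlaps.
Asked whether 'contains' holds → No.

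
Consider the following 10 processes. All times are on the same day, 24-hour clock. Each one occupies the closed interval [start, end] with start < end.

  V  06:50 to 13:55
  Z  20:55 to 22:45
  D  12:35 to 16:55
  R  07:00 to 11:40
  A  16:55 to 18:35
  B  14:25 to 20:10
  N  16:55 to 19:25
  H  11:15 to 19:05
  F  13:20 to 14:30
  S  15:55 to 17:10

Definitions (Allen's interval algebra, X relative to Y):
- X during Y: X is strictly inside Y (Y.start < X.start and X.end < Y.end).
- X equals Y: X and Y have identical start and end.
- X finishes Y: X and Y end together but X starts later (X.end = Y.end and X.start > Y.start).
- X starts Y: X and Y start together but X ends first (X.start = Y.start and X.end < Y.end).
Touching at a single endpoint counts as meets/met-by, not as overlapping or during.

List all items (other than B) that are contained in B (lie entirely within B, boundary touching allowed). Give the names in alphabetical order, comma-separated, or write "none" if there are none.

A, N, S

Target B = [14:25, 20:10].
A [16:55, 18:35] → during → yes.
D [12:35, 16:55] → overlaps → no.
F [13:20, 14:30] → overlaps → no.
H [11:15, 19:05] → overlaps → no.
N [16:55, 19:25] → during → yes.
R [07:00, 11:40] → before → no.
S [15:55, 17:10] → during → yes.
V [06:50, 13:55] → before → no.
Z [20:55, 22:45] → after → no.
Result: A, N, S.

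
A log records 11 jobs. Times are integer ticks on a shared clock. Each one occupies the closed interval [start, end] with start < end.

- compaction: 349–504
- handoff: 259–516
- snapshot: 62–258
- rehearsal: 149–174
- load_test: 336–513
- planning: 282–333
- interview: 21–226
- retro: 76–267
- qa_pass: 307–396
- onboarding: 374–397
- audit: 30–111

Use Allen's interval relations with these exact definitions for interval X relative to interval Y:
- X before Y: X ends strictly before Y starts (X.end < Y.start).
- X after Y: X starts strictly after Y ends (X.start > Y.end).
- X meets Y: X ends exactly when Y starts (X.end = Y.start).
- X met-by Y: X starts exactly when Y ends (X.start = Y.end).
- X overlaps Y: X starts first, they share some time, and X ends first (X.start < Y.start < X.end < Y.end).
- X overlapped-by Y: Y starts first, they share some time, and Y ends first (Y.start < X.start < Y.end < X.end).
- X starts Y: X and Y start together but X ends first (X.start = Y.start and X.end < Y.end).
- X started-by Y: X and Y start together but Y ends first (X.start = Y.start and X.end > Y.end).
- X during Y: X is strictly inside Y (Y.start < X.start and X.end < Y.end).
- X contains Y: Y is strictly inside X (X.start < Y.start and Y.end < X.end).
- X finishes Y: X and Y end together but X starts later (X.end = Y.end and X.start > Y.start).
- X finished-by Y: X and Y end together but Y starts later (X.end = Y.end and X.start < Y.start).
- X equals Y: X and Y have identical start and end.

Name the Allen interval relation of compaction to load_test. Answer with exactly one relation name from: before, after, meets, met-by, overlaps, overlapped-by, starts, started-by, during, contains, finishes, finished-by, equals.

during

compaction = [349, 504]; load_test = [336, 513].
Compare endpoints: compaction.start > load_test.start, compaction.start < load_test.end, compaction.end > load_test.start, compaction.end < load_test.end.
That pattern is 'during'.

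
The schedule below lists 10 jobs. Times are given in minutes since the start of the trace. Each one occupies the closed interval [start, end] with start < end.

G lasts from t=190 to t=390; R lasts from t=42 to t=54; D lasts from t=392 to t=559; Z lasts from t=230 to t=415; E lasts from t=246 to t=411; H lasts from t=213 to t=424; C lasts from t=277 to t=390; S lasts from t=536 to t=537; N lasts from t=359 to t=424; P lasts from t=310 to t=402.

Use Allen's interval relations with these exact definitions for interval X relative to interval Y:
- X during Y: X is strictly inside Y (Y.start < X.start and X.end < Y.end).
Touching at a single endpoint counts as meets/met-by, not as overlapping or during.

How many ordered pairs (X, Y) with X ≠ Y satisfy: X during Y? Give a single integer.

Checking all 90 ordered pairs for relation 'during'; matching pairs in alphabetical order:
(C, E): C during E ✓
(C, H): C during H ✓
(C, Z): C during Z ✓
(E, H): E during H ✓
(E, Z): E during Z ✓
(P, E): P during E ✓
(P, H): P during H ✓
(P, Z): P during Z ✓
(S, D): S during D ✓
(Z, H): Z during H ✓
Count: 10.

10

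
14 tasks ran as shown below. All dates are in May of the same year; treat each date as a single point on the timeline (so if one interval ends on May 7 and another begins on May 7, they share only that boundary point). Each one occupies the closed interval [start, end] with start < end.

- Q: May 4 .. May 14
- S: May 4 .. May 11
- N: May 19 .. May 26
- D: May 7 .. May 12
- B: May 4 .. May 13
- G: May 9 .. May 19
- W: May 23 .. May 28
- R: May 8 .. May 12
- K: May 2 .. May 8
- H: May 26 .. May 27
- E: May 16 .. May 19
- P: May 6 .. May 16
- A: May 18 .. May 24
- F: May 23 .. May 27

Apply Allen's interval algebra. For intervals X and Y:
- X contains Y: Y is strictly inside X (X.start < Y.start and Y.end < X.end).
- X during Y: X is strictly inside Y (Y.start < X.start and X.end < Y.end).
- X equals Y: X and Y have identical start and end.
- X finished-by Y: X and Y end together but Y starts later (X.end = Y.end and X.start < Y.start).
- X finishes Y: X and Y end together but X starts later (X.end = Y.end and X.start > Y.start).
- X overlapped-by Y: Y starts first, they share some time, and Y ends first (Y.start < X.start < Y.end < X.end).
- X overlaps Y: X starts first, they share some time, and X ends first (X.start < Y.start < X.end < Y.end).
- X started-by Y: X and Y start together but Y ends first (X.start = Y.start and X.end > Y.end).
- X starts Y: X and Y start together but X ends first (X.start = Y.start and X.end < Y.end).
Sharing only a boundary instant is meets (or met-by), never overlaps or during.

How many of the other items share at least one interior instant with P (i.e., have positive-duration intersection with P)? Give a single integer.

7

Target P = [May 6, May 16].
A [May 18, May 24] → after → no.
B [May 4, May 13] → overlaps → counts.
D [May 7, May 12] → during → counts.
E [May 16, May 19] → met-by → no.
F [May 23, May 27] → after → no.
G [May 9, May 19] → overlapped-by → counts.
H [May 26, May 27] → after → no.
K [May 2, May 8] → overlaps → counts.
N [May 19, May 26] → after → no.
Q [May 4, May 14] → overlaps → counts.
R [May 8, May 12] → during → counts.
S [May 4, May 11] → overlaps → counts.
W [May 23, May 28] → after → no.
Total: 7.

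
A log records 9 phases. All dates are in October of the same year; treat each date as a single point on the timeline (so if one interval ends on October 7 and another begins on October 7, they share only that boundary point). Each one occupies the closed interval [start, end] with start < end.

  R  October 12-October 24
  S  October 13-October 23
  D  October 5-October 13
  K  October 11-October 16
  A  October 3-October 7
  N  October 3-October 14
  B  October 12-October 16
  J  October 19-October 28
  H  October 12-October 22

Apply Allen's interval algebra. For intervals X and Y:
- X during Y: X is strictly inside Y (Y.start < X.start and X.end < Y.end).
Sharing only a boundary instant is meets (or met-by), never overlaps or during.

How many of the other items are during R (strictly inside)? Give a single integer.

Target R = [October 12, October 24].
A [October 3, October 7] → before → no.
B [October 12, October 16] → starts → no.
D [October 5, October 13] → overlaps → no.
H [October 12, October 22] → starts → no.
J [October 19, October 28] → overlapped-by → no.
K [October 11, October 16] → overlaps → no.
N [October 3, October 14] → overlaps → no.
S [October 13, October 23] → during → counts.
Total: 1.

1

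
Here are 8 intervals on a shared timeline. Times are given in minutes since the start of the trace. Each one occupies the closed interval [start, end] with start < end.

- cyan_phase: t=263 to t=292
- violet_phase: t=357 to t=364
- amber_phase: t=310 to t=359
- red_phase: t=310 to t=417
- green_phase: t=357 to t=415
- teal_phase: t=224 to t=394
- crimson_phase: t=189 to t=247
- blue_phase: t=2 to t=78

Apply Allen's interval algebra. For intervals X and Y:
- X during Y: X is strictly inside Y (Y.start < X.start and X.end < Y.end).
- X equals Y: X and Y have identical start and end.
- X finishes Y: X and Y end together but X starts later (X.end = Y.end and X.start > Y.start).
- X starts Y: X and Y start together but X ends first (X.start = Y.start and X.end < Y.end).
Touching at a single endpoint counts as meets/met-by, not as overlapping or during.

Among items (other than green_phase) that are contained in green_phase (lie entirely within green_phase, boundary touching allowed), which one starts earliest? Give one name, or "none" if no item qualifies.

Target green_phase = [t=357, t=415].
amber_phase [t=310, t=359] → overlaps → excluded.
blue_phase [t=2, t=78] → before → excluded.
crimson_phase [t=189, t=247] → before → excluded.
cyan_phase [t=263, t=292] → before → excluded.
red_phase [t=310, t=417] → contains → excluded.
teal_phase [t=224, t=394] → overlaps → excluded.
violet_phase [t=357, t=364] → starts → candidate.
Among candidates, earliest start is t=357 → violet_phase.

violet_phase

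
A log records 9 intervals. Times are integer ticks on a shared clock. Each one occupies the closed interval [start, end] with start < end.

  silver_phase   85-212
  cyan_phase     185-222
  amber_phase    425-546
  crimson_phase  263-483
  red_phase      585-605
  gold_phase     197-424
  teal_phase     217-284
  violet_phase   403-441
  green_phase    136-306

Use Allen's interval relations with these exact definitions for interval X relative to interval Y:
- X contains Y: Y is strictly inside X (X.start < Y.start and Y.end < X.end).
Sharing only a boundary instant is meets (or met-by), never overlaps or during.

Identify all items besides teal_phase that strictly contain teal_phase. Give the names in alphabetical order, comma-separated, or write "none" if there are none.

Target teal_phase = [217, 284].
amber_phase [425, 546] → after → no.
crimson_phase [263, 483] → overlapped-by → no.
cyan_phase [185, 222] → overlaps → no.
gold_phase [197, 424] → contains → yes.
green_phase [136, 306] → contains → yes.
red_phase [585, 605] → after → no.
silver_phase [85, 212] → before → no.
violet_phase [403, 441] → after → no.
Result: gold_phase, green_phase.

gold_phase, green_phase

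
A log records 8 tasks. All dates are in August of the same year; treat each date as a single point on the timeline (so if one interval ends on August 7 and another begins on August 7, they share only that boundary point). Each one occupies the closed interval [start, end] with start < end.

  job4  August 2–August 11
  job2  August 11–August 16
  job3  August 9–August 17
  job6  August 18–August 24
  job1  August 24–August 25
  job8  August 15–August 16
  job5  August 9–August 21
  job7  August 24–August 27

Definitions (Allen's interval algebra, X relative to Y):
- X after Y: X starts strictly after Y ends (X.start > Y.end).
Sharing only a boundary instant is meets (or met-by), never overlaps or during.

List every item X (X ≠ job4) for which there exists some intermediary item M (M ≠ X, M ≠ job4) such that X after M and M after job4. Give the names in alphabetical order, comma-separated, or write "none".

Target job4 = [August 2, August 11].
Intermediaries M with M after job4: job1, job6, job7, job8.
Via job1 — items with X after job1: none.
Via job6 — items with X after job6: none.
Via job7 — items with X after job7: none.
Via job8 — items with X after job8: job1, job6, job7.
Union: job1, job6, job7.

job1, job6, job7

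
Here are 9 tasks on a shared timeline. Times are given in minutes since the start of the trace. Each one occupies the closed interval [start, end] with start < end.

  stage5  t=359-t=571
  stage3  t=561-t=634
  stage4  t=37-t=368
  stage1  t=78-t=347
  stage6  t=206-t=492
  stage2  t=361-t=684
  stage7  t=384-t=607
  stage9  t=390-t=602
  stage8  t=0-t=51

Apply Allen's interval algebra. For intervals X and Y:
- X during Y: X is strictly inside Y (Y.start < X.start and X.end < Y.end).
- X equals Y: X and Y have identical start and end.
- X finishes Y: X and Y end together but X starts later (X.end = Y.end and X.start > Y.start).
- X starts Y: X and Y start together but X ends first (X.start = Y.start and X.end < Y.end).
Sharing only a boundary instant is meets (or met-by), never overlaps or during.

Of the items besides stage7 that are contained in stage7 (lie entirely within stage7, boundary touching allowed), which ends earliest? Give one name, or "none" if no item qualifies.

Target stage7 = [t=384, t=607].
stage1 [t=78, t=347] → before → excluded.
stage2 [t=361, t=684] → contains → excluded.
stage3 [t=561, t=634] → overlapped-by → excluded.
stage4 [t=37, t=368] → before → excluded.
stage5 [t=359, t=571] → overlaps → excluded.
stage6 [t=206, t=492] → overlaps → excluded.
stage8 [t=0, t=51] → before → excluded.
stage9 [t=390, t=602] → during → candidate.
Among candidates, earliest end is t=602 → stage9.

stage9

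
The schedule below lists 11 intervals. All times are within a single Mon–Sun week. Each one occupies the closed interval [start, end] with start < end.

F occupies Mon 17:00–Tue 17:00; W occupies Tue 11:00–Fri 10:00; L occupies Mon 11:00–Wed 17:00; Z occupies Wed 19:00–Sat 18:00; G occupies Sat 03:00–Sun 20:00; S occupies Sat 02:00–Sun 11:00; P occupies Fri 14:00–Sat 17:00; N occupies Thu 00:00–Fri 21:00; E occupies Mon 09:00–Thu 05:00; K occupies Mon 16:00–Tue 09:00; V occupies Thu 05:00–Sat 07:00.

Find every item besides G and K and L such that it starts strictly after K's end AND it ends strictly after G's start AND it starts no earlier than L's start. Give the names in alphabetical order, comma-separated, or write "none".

Conditions: its start is strictly after K's end (X.start > Tue 09:00) AND its end is strictly after G's start (X.end > Sat 03:00) AND its start is no earlier than L's start (X.start >= Mon 11:00).
E: start Mon 09:00 > Tue 09:00? ✗; end Thu 05:00 > Sat 03:00? ✗; start Mon 09:00 >= Mon 11:00? ✗ → no.
F: start Mon 17:00 > Tue 09:00? ✗; end Tue 17:00 > Sat 03:00? ✗; start Mon 17:00 >= Mon 11:00? ✓ → no.
N: start Thu 00:00 > Tue 09:00? ✓; end Fri 21:00 > Sat 03:00? ✗; start Thu 00:00 >= Mon 11:00? ✓ → no.
P: start Fri 14:00 > Tue 09:00? ✓; end Sat 17:00 > Sat 03:00? ✓; start Fri 14:00 >= Mon 11:00? ✓ → yes.
S: start Sat 02:00 > Tue 09:00? ✓; end Sun 11:00 > Sat 03:00? ✓; start Sat 02:00 >= Mon 11:00? ✓ → yes.
V: start Thu 05:00 > Tue 09:00? ✓; end Sat 07:00 > Sat 03:00? ✓; start Thu 05:00 >= Mon 11:00? ✓ → yes.
W: start Tue 11:00 > Tue 09:00? ✓; end Fri 10:00 > Sat 03:00? ✗; start Tue 11:00 >= Mon 11:00? ✓ → no.
Z: start Wed 19:00 > Tue 09:00? ✓; end Sat 18:00 > Sat 03:00? ✓; start Wed 19:00 >= Mon 11:00? ✓ → yes.
Result: P, S, V, Z.

P, S, V, Z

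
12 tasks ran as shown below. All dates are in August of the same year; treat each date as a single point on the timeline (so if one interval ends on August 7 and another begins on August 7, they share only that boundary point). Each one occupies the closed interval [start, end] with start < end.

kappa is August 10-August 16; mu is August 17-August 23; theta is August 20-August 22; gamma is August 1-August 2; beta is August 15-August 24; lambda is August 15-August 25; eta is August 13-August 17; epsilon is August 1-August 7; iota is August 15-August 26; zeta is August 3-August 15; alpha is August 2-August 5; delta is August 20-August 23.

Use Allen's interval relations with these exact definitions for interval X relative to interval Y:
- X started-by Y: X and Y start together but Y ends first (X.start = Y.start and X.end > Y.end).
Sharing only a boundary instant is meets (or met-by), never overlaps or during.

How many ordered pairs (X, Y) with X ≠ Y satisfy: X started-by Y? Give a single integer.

5

Checking all 132 ordered pairs for relation 'started-by'; matching pairs in alphabetical order:
(delta, theta): delta started-by theta ✓
(epsilon, gamma): epsilon started-by gamma ✓
(iota, beta): iota started-by beta ✓
(iota, lambda): iota started-by lambda ✓
(lambda, beta): lambda started-by beta ✓
Count: 5.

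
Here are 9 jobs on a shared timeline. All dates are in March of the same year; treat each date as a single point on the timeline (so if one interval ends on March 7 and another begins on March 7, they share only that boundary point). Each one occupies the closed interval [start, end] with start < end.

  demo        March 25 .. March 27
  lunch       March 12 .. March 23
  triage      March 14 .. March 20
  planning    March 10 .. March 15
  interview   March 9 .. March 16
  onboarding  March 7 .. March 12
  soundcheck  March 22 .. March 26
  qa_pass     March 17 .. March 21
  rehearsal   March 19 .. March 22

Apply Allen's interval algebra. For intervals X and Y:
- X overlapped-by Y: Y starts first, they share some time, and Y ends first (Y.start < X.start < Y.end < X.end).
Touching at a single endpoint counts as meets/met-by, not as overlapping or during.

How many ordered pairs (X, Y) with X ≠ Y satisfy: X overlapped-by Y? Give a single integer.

11

Checking all 72 ordered pairs for relation 'overlapped-by'; matching pairs in alphabetical order:
(demo, soundcheck): demo overlapped-by soundcheck ✓
(interview, onboarding): interview overlapped-by onboarding ✓
(lunch, interview): lunch overlapped-by interview ✓
(lunch, planning): lunch overlapped-by planning ✓
(planning, onboarding): planning overlapped-by onboarding ✓
(qa_pass, triage): qa_pass overlapped-by triage ✓
(rehearsal, qa_pass): rehearsal overlapped-by qa_pass ✓
(rehearsal, triage): rehearsal overlapped-by triage ✓
(soundcheck, lunch): soundcheck overlapped-by lunch ✓
(triage, interview): triage overlapped-by interview ✓
(triage, planning): triage overlapped-by planning ✓
Count: 11.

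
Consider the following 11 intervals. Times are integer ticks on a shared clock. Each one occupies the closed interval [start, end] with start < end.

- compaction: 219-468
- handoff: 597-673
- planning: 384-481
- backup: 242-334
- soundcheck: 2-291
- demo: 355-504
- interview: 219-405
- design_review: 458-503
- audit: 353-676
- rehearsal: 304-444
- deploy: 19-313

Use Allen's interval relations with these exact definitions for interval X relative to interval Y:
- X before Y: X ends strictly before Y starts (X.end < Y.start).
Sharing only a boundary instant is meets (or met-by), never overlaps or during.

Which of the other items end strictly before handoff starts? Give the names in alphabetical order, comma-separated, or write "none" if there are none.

Target handoff = [597, 673].
audit [353, 676] → contains → no.
backup [242, 334] → before → yes.
compaction [219, 468] → before → yes.
demo [355, 504] → before → yes.
deploy [19, 313] → before → yes.
design_review [458, 503] → before → yes.
interview [219, 405] → before → yes.
planning [384, 481] → before → yes.
rehearsal [304, 444] → before → yes.
soundcheck [2, 291] → before → yes.
Result: backup, compaction, demo, deploy, design_review, interview, planning, rehearsal, soundcheck.

backup, compaction, demo, deploy, design_review, interview, planning, rehearsal, soundcheck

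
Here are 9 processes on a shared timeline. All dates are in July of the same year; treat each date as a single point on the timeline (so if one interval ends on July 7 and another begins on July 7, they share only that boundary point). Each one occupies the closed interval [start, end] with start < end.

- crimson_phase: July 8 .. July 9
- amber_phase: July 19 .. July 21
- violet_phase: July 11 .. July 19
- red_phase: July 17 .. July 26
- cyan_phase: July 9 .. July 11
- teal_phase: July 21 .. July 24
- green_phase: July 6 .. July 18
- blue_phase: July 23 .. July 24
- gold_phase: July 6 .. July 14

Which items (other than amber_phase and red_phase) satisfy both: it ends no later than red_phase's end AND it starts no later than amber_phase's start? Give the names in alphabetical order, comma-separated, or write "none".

crimson_phase, cyan_phase, gold_phase, green_phase, violet_phase

Conditions: its end is no later than red_phase's end (X.end <= July 26) AND its start is no later than amber_phase's start (X.start <= July 19).
blue_phase: end July 24 <= July 26? ✓; start July 23 <= July 19? ✗ → no.
crimson_phase: end July 9 <= July 26? ✓; start July 8 <= July 19? ✓ → yes.
cyan_phase: end July 11 <= July 26? ✓; start July 9 <= July 19? ✓ → yes.
gold_phase: end July 14 <= July 26? ✓; start July 6 <= July 19? ✓ → yes.
green_phase: end July 18 <= July 26? ✓; start July 6 <= July 19? ✓ → yes.
teal_phase: end July 24 <= July 26? ✓; start July 21 <= July 19? ✗ → no.
violet_phase: end July 19 <= July 26? ✓; start July 11 <= July 19? ✓ → yes.
Result: crimson_phase, cyan_phase, gold_phase, green_phase, violet_phase.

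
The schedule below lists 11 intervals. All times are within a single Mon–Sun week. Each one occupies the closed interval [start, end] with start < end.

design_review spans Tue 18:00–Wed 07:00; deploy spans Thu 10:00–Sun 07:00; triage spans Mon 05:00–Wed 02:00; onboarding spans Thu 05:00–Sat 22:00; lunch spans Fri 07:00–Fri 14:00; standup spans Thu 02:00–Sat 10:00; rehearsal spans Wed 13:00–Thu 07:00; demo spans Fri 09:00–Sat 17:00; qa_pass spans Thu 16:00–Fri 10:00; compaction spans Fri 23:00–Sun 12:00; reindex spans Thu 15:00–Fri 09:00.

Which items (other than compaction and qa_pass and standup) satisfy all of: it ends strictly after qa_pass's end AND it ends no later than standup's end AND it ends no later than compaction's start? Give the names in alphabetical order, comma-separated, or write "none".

lunch

Conditions: its end is strictly after qa_pass's end (X.end > Fri 10:00) AND its end is no later than standup's end (X.end <= Sat 10:00) AND its end is no later than compaction's start (X.end <= Fri 23:00).
demo: end Sat 17:00 > Fri 10:00? ✓; end Sat 17:00 <= Sat 10:00? ✗; end Sat 17:00 <= Fri 23:00? ✗ → no.
deploy: end Sun 07:00 > Fri 10:00? ✓; end Sun 07:00 <= Sat 10:00? ✗; end Sun 07:00 <= Fri 23:00? ✗ → no.
design_review: end Wed 07:00 > Fri 10:00? ✗; end Wed 07:00 <= Sat 10:00? ✓; end Wed 07:00 <= Fri 23:00? ✓ → no.
lunch: end Fri 14:00 > Fri 10:00? ✓; end Fri 14:00 <= Sat 10:00? ✓; end Fri 14:00 <= Fri 23:00? ✓ → yes.
onboarding: end Sat 22:00 > Fri 10:00? ✓; end Sat 22:00 <= Sat 10:00? ✗; end Sat 22:00 <= Fri 23:00? ✗ → no.
rehearsal: end Thu 07:00 > Fri 10:00? ✗; end Thu 07:00 <= Sat 10:00? ✓; end Thu 07:00 <= Fri 23:00? ✓ → no.
reindex: end Fri 09:00 > Fri 10:00? ✗; end Fri 09:00 <= Sat 10:00? ✓; end Fri 09:00 <= Fri 23:00? ✓ → no.
triage: end Wed 02:00 > Fri 10:00? ✗; end Wed 02:00 <= Sat 10:00? ✓; end Wed 02:00 <= Fri 23:00? ✓ → no.
Result: lunch.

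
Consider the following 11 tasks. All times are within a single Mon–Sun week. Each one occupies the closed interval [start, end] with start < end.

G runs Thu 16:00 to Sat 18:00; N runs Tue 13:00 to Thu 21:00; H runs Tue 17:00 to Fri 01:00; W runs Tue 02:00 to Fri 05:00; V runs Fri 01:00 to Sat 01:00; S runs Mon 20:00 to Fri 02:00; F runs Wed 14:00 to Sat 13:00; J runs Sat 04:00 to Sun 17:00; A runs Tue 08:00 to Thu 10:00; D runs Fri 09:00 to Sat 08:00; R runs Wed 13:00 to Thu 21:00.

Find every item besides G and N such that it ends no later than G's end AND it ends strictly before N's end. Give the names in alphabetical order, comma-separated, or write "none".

A

Conditions: its end is no later than G's end (X.end <= Sat 18:00) AND its end is strictly before N's end (X.end < Thu 21:00).
A: end Thu 10:00 <= Sat 18:00? ✓; end Thu 10:00 < Thu 21:00? ✓ → yes.
D: end Sat 08:00 <= Sat 18:00? ✓; end Sat 08:00 < Thu 21:00? ✗ → no.
F: end Sat 13:00 <= Sat 18:00? ✓; end Sat 13:00 < Thu 21:00? ✗ → no.
H: end Fri 01:00 <= Sat 18:00? ✓; end Fri 01:00 < Thu 21:00? ✗ → no.
J: end Sun 17:00 <= Sat 18:00? ✗; end Sun 17:00 < Thu 21:00? ✗ → no.
R: end Thu 21:00 <= Sat 18:00? ✓; end Thu 21:00 < Thu 21:00? ✗ → no.
S: end Fri 02:00 <= Sat 18:00? ✓; end Fri 02:00 < Thu 21:00? ✗ → no.
V: end Sat 01:00 <= Sat 18:00? ✓; end Sat 01:00 < Thu 21:00? ✗ → no.
W: end Fri 05:00 <= Sat 18:00? ✓; end Fri 05:00 < Thu 21:00? ✗ → no.
Result: A.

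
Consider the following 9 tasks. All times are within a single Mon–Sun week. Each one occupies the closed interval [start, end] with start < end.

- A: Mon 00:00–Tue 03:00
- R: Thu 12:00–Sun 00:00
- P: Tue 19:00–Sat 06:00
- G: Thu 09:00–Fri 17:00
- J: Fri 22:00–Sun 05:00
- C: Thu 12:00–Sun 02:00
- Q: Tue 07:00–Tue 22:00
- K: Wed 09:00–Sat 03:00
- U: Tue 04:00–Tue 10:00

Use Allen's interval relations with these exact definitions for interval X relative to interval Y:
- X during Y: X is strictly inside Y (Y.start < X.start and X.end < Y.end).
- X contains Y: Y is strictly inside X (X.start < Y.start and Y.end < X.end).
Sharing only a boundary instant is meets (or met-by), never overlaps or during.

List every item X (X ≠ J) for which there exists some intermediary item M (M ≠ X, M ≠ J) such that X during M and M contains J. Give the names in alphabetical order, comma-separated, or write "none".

Target J = [Fri 22:00, Sun 05:00].
Intermediaries M with M contains J: none.
Union: none.

none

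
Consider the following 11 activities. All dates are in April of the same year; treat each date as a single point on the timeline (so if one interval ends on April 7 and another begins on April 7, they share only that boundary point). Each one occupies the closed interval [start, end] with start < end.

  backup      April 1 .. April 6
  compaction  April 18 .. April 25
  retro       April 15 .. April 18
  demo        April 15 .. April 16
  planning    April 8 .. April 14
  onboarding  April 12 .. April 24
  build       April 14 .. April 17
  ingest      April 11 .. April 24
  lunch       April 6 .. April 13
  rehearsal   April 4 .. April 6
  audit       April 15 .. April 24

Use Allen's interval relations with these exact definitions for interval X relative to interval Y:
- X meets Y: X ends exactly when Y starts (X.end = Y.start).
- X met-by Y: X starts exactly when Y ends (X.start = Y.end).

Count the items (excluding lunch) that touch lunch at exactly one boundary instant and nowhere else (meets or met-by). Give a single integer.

2

Target lunch = [April 6, April 13].
audit [April 15, April 24] → after → no.
backup [April 1, April 6] → meets → counts.
build [April 14, April 17] → after → no.
compaction [April 18, April 25] → after → no.
demo [April 15, April 16] → after → no.
ingest [April 11, April 24] → overlapped-by → no.
onboarding [April 12, April 24] → overlapped-by → no.
planning [April 8, April 14] → overlapped-by → no.
rehearsal [April 4, April 6] → meets → counts.
retro [April 15, April 18] → after → no.
Total: 2.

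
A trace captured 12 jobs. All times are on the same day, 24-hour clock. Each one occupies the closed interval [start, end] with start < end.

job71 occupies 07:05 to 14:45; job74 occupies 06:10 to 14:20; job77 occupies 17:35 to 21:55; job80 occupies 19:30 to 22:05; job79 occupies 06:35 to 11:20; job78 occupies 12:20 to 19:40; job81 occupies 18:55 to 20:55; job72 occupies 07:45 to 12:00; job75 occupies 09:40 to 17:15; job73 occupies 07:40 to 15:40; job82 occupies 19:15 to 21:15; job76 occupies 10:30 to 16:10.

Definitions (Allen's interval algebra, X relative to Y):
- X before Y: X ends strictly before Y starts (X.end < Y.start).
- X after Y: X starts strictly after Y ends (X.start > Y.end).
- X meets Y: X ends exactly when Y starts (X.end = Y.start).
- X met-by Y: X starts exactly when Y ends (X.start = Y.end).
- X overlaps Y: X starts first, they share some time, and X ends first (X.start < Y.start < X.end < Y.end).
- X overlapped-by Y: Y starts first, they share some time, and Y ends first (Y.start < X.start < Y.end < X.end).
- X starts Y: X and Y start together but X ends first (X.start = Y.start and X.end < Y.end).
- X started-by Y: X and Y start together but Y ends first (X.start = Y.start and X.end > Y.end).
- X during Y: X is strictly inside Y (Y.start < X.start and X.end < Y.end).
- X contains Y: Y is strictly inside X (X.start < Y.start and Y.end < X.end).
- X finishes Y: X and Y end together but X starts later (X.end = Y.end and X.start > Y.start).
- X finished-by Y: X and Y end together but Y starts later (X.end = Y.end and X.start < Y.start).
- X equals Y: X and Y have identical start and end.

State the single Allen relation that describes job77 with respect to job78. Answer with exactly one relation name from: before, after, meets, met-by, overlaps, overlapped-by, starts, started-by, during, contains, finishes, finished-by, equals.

overlapped-by

job77 = [17:35, 21:55]; job78 = [12:20, 19:40].
Compare endpoints: job77.start > job78.start, job77.start < job78.end, job77.end > job78.start, job77.end > job78.end.
That pattern is 'overlapped-by'.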